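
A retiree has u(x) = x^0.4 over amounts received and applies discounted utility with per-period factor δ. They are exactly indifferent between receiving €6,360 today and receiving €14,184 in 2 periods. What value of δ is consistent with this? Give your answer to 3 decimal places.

Indifference means u(6360) = δ^2 · u(14184), so δ^2 = u(6360)/u(14184).
Since u(x) = x^0.4, δ^2 = (6360/14184)^0.4 = 0.44839^0.4 = 0.72554.
Taking the square root: δ = 0.72554^(1/2) ≈ 0.852.

δ ≈ 0.852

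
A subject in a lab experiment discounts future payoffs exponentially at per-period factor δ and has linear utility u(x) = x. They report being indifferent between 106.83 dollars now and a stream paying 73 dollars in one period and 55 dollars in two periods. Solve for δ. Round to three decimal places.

δ ≈ 0.880

Present value of the stream is 73·δ + 55·δ². Indifference gives 73δ + 55δ² = 106.83.
So 55δ² + 73δ − 106.83 = 0.
δ = (−73 + √(73² + 4·55·106.83)) / (2·55) = (−73 + √28831.60) / 110 ≈ 0.880.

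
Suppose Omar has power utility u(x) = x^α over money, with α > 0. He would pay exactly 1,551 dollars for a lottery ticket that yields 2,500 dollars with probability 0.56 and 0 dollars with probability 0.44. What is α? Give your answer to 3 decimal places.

α ≈ 1.215

Since u(0) = 0, the lottery's EU is 0.56·2500^α.
Equating: 1551^α = 0.56·2500^α, i.e. 0.6204^α = 0.56.
Taking logs: α·ln(1551/2500) = ln(0.56), so α = -0.579818 / -0.477391 ≈ 1.215.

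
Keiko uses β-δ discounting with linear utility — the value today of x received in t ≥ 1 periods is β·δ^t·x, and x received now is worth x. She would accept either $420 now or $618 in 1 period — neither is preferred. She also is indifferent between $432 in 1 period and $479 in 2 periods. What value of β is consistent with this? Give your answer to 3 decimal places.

Both payoffs in the second observation are in the future, so β drops out: δ^1·432 = δ^2·479 ⇒ δ = 432/479 = 0.90188.
The first indifference: 420 = β·δ·618, so β = 420/(δ·618) = 420/(0.90188·618) ≈ 0.754.

β ≈ 0.754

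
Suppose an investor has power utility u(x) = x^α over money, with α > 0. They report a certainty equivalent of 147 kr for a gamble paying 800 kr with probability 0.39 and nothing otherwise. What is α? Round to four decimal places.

The lottery's expected utility is 0.39·u(800) + 0.61·u(0) = 0.39·800^α (since u(0) = 0 for α > 0).
Setting u(147) equal to that: 147^α = 0.39·800^α ⇒ (147/800)^α = 0.39.
Take logs: α = ln 0.39 / ln(147/800) ≈ 0.555790.

α ≈ 0.5558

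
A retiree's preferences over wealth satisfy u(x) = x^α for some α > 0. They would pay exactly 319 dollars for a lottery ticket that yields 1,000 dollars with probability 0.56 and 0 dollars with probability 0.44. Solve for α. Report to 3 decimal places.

Since u(0) = 0, the lottery's EU is 0.56·1000^α.
Indifference: 319^α = 0.56·1000^α, so (319/1000)^α = 0.56.
Taking logs: α·ln(319/1000) = ln(0.56), so α = -0.579818 / -1.142564 ≈ 0.507.

α ≈ 0.507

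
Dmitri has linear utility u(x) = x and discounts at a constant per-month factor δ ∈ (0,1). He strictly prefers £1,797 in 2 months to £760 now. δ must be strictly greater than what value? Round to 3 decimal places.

Under u(x) = x this choice says 760 < δ^2·1797.
So δ^2 > 760/1797 = 0.42293; taking the square root of both positive sides preserves the inequality.
δ > 0.42293^(1/2) = 0.650.

δ > 0.650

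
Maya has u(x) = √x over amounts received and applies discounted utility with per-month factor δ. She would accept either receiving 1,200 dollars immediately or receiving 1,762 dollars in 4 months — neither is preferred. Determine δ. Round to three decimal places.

δ ≈ 0.953

Indifference means u(1200) = δ^4 · u(1762), so δ^4 = u(1200)/u(1762).
With u(x) = √x: δ^4 = √1200/√1762 = √(1200/1762) = 0.82525.
Hence δ = (0.82525)^(1/4) = 0.95312.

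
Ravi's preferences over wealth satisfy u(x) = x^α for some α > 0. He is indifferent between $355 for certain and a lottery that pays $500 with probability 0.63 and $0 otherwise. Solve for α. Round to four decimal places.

α ≈ 1.3490

The lottery's expected utility is 0.63·u(500) + 0.37·u(0) = 0.63·500^α (since u(0) = 0 for α > 0).
Setting u(355) equal to that: 355^α = 0.63·500^α ⇒ (355/500)^α = 0.63.
Taking logs: α·ln(355/500) = ln(0.63), so α = -0.4620355 / -0.3424903 ≈ 1.3490.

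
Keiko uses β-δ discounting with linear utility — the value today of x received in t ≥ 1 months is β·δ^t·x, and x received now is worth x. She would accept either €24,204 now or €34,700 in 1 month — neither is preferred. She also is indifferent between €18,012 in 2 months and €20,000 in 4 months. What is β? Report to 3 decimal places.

Both payoffs in the second observation are in the future, so β drops out: δ^2·18012 = δ^4·20000 ⇒ δ^2 = 18012/20000 = 0.90060, so δ = 0.94900.
Substituting δ into 24204 = β·δ·34700: β = 24204/(32930.282) ≈ 0.735.

β ≈ 0.735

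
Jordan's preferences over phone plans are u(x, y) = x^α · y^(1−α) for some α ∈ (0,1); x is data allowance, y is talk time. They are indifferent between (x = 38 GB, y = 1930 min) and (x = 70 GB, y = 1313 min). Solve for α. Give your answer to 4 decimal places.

Indifference: 38^α · 1930^(1−α) = 70^α · 1313^(1−α).
(38/70)^α = (1313/1930)^(1−α); take logs: α·ln(38/70) = (1−α)·ln(1313/1930), i.e. α·-0.6109091 = (1−α)·-0.3852054.
Thus α·(-0.9961145) = -0.3852054, so α = -0.3852054/-0.9961145 ≈ 0.3867.

α ≈ 0.3867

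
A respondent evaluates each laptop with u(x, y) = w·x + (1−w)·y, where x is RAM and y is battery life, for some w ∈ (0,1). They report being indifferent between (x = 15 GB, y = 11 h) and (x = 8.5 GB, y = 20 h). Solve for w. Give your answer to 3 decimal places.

w = 0.581

u(15,11) = u(8.5,20) means w·15 + (1−w)·11 = w·8.5 + (1−w)·20.
w·(15−8.5) = (1−w)·(20−11), i.e. w·6.5 = (1−w)·9.
The marginal rate of substitution is 9/6.5, so w = 9/(6.5+9) = 0.581.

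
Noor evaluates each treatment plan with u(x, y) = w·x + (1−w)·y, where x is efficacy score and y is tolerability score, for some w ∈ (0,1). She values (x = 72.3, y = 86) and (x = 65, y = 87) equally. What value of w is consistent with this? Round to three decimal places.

Indifference: w·72.3 + (1−w)·86 = w·65 + (1−w)·87.
Rearranging, 7.3·w − 1·(1−w) = 0.
The marginal rate of substitution is 1/7.3, so w = 1/(7.3+1) = 0.120.

w = 0.120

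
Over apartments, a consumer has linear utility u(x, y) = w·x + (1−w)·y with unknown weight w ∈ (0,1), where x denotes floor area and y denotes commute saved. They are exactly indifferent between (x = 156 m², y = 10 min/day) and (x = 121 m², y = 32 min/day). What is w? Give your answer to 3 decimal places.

Equating utilities: w·156 + (1−w)·10 = w·121 + (1−w)·32.
Rearranging, 35·w − 22·(1−w) = 0.
The marginal rate of substitution is 22/35, so w = 22/(35+22) = 0.386.

w = 0.386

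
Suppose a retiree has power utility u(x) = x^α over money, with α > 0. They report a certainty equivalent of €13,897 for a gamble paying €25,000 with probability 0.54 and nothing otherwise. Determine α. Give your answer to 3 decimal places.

α ≈ 1.049

Since u(0) = 0, the lottery's EU is 0.54·25000^α.
Indifference: 13897^α = 0.54·25000^α, so (13897/25000)^α = 0.54.
Taking logs: α·ln(13897/25000) = ln(0.54), so α = -0.616186 / -0.587203 ≈ 1.049.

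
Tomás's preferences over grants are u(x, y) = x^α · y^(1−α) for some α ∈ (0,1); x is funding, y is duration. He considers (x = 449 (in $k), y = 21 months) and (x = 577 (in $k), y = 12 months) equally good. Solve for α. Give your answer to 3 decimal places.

Indifference: 449^α · 21^(1−α) = 577^α · 12^(1−α).
(449/577)^α = (12/21)^(1−α); take logs: α·ln(449/577) = (1−α)·ln(12/21), i.e. α·-0.250819 = (1−α)·-0.559616.
Thus α·(-0.810435) = -0.559616, so α = -0.559616/-0.810435 ≈ 0.691.

α ≈ 0.691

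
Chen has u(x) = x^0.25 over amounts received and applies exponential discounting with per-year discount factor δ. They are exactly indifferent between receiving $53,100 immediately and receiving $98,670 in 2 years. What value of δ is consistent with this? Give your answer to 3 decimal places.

Indifference means u(53100) = δ^2 · u(98670), so δ^2 = u(53100)/u(98670).
With u(x) = x^0.25: δ^2 = 53100^0.25/98670^0.25 = (53100/98670)^0.25 = 0.85650.
So δ = 0.85650^(1/2) ≈ 0.925.

δ ≈ 0.925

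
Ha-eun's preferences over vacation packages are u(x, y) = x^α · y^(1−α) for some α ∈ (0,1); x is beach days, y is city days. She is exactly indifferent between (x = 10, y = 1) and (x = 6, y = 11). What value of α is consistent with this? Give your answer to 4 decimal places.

Set the two utilities equal: 10^α·1^(1−α) = 6^α·11^(1−α).
(10/6)^α = (11/1)^(1−α); take logs: α·ln(10/6) = (1−α)·ln(11/1), i.e. α·0.5108256 = (1−α)·2.3978953.
With A = 0.5108256 and B = 2.3978953: α·A = (1−α)·B, so α = B/(A+B) = 2.3978953/2.9087209 ≈ 0.8244.

α ≈ 0.8244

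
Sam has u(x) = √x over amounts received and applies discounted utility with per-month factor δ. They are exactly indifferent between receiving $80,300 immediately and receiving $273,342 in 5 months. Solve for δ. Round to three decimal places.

δ ≈ 0.885

The payoff in 5 months is discounted by δ^5, so u(80300) = δ^5·u(273342) and δ^5 = u(80300)/u(273342).
Since u(x) = √x, δ^5 = √(80300/273342) = 0.54201.
Hence δ = (0.54201)^(1/5) = 0.88471.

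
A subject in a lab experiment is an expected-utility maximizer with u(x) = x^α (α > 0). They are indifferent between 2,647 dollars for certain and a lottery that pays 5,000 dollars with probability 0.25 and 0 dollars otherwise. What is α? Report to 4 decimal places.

α ≈ 2.1797

Since u(0) = 0, the lottery's EU is 0.25·5000^α.
Equating: 2647^α = 0.25·5000^α, i.e. 0.5294^α = 0.25.
Taking logs: α·ln(2647/5000) = ln(0.25), so α = -1.3862944 / -0.6360110 ≈ 2.1797.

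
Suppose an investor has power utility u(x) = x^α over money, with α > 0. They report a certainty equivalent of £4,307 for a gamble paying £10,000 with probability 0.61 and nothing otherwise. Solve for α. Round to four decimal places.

EU(lottery) = 0.61·10000^α + 0.39·0 = 0.61·10000^α.
Indifference: 4307^α = 0.61·10000^α, so (4307/10000)^α = 0.61.
Take logs: α = ln 0.61 / ln(4307/10000) ≈ 0.586811.

α ≈ 0.5868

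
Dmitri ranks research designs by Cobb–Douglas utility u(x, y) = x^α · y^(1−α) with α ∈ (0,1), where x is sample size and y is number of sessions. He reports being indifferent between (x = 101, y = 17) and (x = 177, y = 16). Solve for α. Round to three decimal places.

α ≈ 0.098

The Cobb–Douglas utilities coincide, so 101^α·17^(1−α) = 177^α·16^(1−α).
Rearrange to (101/177)^α = (16/17)^(1−α) and take logs: α·-0.561029 = (1−α)·-0.060625.
So α/(1−α) = (-0.060625)/(-0.561029) = 0.108060, and α = 0.108060/1.108060 ≈ 0.098.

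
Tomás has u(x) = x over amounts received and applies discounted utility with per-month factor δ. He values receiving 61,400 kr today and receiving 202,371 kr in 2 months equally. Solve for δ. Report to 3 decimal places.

The payoff in 2 months is discounted by δ^2, so u(61400) = δ^2·u(202371) and δ^2 = u(61400)/u(202371).
With u(x) = x: δ^2 = 61400/202371 = 0.30340.
Hence δ = (0.30340)^(1/2) = 0.55082.

δ ≈ 0.551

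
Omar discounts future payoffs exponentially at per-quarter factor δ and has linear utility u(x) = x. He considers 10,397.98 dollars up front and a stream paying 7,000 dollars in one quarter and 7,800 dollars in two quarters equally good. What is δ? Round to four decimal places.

δ ≈ 0.7900

Present value of the stream is 7000·δ + 7800·δ². Indifference gives 7000δ + 7800δ² = 10397.98.
So 7800δ² + 7000δ − 10397.98 = 0.
By the quadratic formula (taking the positive root), δ = (−7000 + √373416976.00) / 15600 ≈ 0.7900.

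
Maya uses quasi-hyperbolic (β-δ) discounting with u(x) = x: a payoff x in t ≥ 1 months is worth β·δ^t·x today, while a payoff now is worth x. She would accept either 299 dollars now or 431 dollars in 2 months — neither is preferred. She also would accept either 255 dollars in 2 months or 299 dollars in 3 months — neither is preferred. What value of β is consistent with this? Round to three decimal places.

The second indifference involves only future payoffs, so β cancels: β·δ^2·255 = β·δ^3·299, giving δ = 255/299 = 0.85284.
The first indifference: 299 = β·δ^2·431, so β = 299/(δ^2·431) = 299/(0.72734·431) ≈ 0.954.

β ≈ 0.954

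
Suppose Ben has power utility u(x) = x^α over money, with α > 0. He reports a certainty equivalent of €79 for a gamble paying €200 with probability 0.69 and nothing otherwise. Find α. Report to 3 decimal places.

Since u(0) = 0, the lottery's EU is 0.69·200^α.
Setting u(79) equal to that: 79^α = 0.69·200^α ⇒ (79/200)^α = 0.69.
α = ln(0.69) / ln(79/200) = -0.371064/-0.928870 ≈ 0.399.

α ≈ 0.399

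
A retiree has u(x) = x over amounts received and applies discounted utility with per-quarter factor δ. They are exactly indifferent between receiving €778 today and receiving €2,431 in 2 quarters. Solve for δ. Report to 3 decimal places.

δ ≈ 0.566

Indifference means u(778) = δ^2 · u(2431), so δ^2 = u(778)/u(2431).
With u(x) = x: δ^2 = 778/2431 = 0.32003.
So δ = 0.32003^(1/2) ≈ 0.566.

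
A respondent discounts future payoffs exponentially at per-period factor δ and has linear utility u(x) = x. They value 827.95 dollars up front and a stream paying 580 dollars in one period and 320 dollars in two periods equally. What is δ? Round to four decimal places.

δ ≈ 0.9400

The stream is worth 580δ + 320δ² today, so 580δ + 320δ² = 827.95.
Rearranged: 320δ² + 580δ − 827.95 = 0.
δ = (−580 + √(580² + 4·320·827.95)) / (2·320) = (−580 + √1396176.00) / 640 ≈ 0.9400.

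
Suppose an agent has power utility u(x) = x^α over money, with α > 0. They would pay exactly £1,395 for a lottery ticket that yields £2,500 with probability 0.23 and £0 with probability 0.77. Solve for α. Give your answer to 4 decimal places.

α ≈ 2.5192

The lottery's expected utility is 0.23·u(2500) + 0.77·u(0) = 0.23·2500^α (since u(0) = 0 for α > 0).
Indifference: 1395^α = 0.23·2500^α, so (1395/2500)^α = 0.23.
α = ln(0.23) / ln(1395/2500) = -1.4696760/-0.5833963 ≈ 2.5192.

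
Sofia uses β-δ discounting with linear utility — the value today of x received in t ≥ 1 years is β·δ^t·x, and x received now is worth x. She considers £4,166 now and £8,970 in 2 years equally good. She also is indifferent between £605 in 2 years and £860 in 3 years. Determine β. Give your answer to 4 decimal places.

β ≈ 0.9385

The second indifference involves only future payoffs, so β cancels: β·δ^2·605 = β·δ^3·860, giving δ = 605/860 = 0.70349.
Now use the now-vs-future pair: 4166 = β·δ^2·8970 gives β = 4166/(0.49490·8970) ≈ 0.9385.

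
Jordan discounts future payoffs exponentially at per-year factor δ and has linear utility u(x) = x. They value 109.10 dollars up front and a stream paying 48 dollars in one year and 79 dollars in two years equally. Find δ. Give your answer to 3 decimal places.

δ ≈ 0.910

The stream is worth 48δ + 79δ² today, so 48δ + 79δ² = 109.10.
So 79δ² + 48δ − 109.10 = 0.
By the quadratic formula (taking the positive root), δ = (−48 + √36779.60) / 158 ≈ 0.910.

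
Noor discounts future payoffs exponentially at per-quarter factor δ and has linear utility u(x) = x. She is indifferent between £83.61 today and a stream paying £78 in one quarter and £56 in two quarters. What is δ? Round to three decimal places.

δ ≈ 0.710

Present value of the stream is 78·δ + 56·δ². Indifference gives 78δ + 56δ² = 83.61.
So 56δ² + 78δ − 83.61 = 0.
δ = (−78 + √(78² + 4·56·83.61)) / (2·56) = (−78 + √24812.64) / 112 ≈ 0.710.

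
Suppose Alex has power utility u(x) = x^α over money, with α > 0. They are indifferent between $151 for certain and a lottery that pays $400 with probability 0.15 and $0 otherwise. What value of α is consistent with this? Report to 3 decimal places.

α ≈ 1.947

The lottery's expected utility is 0.15·u(400) + 0.85·u(0) = 0.15·400^α (since u(0) = 0 for α > 0).
Setting u(151) equal to that: 151^α = 0.15·400^α ⇒ (151/400)^α = 0.15.
Taking logs: α·ln(151/400) = ln(0.15), so α = -1.897120 / -0.974185 ≈ 1.947.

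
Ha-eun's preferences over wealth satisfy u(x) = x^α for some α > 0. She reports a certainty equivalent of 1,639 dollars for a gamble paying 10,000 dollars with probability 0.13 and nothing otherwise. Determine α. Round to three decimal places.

EU(lottery) = 0.13·10000^α + 0.87·0 = 0.13·10000^α.
Setting u(1639) equal to that: 1639^α = 0.13·10000^α ⇒ (1639/10000)^α = 0.13.
α = ln(0.13) / ln(1639/10000) = -2.040221/-1.808499 ≈ 1.128.

α ≈ 1.128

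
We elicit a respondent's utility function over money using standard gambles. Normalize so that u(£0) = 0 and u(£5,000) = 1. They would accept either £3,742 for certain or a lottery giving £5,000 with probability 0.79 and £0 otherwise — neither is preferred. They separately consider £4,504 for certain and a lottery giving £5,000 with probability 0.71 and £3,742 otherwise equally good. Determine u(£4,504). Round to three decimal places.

0.939

From the first indifference, u(£3,742) = 0.79·u(£5,000) + 0.21·u(£0) = 0.79·1 + 0.21·0 = 0.79.
Then u(£4,504) = 0.71·u(£5,000) + 0.29·u(£3,742) = 0.71·1.00 + 0.29·0.79 = 0.9391.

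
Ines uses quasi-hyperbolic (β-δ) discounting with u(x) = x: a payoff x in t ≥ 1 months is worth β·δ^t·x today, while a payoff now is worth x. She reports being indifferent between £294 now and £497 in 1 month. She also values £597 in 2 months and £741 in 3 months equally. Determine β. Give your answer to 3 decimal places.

β ≈ 0.734

From the later pair, β·δ^2·597 = β·δ^3·741; dividing through, δ = 597/741 = 0.80567.
The first indifference: 294 = β·δ·497, so β = 294/(δ·497) = 294/(0.80567·497) ≈ 0.734.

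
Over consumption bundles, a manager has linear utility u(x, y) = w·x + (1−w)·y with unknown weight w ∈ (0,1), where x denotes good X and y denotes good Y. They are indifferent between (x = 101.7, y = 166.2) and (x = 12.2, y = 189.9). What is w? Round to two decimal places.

w = 0.21

Indifference: w·101.7 + (1−w)·166.2 = w·12.2 + (1−w)·189.9.
w·(101.7−12.2) = (1−w)·(189.9−166.2), i.e. w·89.5 = (1−w)·23.7.
The marginal rate of substitution is 23.7/89.5, so w = 23.7/(89.5+23.7) = 0.21.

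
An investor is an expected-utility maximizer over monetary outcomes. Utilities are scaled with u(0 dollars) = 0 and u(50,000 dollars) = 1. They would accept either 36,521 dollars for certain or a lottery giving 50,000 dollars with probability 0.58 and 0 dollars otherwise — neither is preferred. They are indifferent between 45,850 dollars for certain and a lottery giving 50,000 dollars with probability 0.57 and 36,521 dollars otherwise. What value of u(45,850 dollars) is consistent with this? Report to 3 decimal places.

0.819

The first gamble pins u(36,521 dollars): it must equal 0.58·1 + 0.42·0 = 0.58.
The second indifference gives u(45,850 dollars) = 0.57·u(50,000 dollars) + 0.43·u(36,521 dollars) = 0.57·1.00 + 0.43·0.58 = 0.8194.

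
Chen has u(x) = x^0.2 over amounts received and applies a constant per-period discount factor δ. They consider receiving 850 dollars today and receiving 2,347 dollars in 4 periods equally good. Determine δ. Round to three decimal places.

The payoff in 4 periods is discounted by δ^4, so u(850) = δ^4·u(2347) and δ^4 = u(850)/u(2347).
Since u(x) = x^0.2, δ^4 = (850/2347)^0.2 = 0.36216^0.2 = 0.81617.
Hence δ = (0.81617)^(1/4) = 0.95049.

δ ≈ 0.950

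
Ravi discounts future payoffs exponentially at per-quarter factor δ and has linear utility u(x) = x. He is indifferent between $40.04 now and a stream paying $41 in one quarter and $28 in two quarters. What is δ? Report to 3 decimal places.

Equating present values: 40.04 = 41δ + 28δ².
So 28δ² + 41δ − 40.04 = 0.
δ = (−41 + √(41² + 4·28·40.04)) / (2·28) = (−41 + √6165.48) / 56 ≈ 0.670.

δ ≈ 0.670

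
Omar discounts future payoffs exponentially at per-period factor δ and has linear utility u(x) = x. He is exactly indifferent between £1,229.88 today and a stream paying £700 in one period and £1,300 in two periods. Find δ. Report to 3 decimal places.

Equating present values: 1229.88 = 700δ + 1300δ².
Rearranged: 1300δ² + 700δ − 1229.88 = 0.
δ = (−700 + √(700² + 4·1300·1229.88)) / (2·1300) = (−700 + √6885376.00) / 2600 ≈ 0.740.

δ ≈ 0.740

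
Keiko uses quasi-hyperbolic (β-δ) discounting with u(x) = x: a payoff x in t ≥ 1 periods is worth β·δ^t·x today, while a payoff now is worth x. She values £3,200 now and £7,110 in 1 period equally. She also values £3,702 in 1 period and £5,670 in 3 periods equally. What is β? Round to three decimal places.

From the later pair, β·δ^1·3702 = β·δ^3·5670; dividing through, δ^2 = 3702/5670 = 0.65291, so δ = 0.80803.
Substituting δ into 3200 = β·δ·7110: β = 3200/(5745.083) ≈ 0.557.

β ≈ 0.557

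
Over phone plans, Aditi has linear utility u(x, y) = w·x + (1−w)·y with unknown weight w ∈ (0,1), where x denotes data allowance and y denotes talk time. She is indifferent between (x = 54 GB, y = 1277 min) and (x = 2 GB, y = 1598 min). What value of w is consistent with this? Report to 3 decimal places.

w = 0.861

Indifference: w·54 + (1−w)·1277 = w·2 + (1−w)·1598.
w·(54−2) = (1−w)·(1598−1277), i.e. w·52 = (1−w)·321.
Hence w = 321/(52+321) = 321/373 = 0.861.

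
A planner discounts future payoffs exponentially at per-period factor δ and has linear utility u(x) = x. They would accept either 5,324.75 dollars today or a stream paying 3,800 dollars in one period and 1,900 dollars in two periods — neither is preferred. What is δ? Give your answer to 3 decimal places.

The stream is worth 3800δ + 1900δ² today, so 3800δ + 1900δ² = 5324.75.
Rearranged: 1900δ² + 3800δ − 5324.75 = 0.
By the quadratic formula (taking the positive root), δ = (−3800 + √54908100.00) / 3800 ≈ 0.950.

δ ≈ 0.950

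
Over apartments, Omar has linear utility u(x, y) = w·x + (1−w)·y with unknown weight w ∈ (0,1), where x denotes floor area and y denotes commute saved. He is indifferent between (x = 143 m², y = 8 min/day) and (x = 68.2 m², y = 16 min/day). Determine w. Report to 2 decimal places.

w = 0.10

u(143,8) = u(68.2,16) means w·143 + (1−w)·8 = w·68.2 + (1−w)·16.
Collecting terms: w·74.8 = (1−w)·8.
So w/(1−w) = 8/74.8 = 0.1070, giving w = 8/(74.8+8) = 0.10.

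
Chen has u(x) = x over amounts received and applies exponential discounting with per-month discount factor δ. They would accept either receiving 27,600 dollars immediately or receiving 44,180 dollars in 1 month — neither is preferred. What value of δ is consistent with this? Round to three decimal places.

δ ≈ 0.625

Equating discounted utilities: u(27600) = δ·u(44180) ⇒ δ = u(27600)/u(44180).
With u(x) = x: δ = 27600/44180 = 0.62472.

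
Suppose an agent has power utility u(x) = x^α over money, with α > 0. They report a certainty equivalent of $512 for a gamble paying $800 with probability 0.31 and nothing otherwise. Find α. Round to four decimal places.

α ≈ 2.6243

The lottery's expected utility is 0.31·u(800) + 0.69·u(0) = 0.31·800^α (since u(0) = 0 for α > 0).
Setting u(512) equal to that: 512^α = 0.31·800^α ⇒ (512/800)^α = 0.31.
α = ln(0.31) / ln(512/800) = -1.1711830/-0.4462871 ≈ 2.6243.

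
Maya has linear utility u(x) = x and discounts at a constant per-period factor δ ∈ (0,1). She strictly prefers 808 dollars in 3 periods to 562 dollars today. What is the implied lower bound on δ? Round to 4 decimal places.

Under u(x) = x this choice says 562 < δ^3·808.
Dividing by 808: δ^3 > 0.69554. Both sides are positive, so the cube root keeps the direction.
δ > (562/808)^(1/3) ≈ 0.8860.

δ > 0.8860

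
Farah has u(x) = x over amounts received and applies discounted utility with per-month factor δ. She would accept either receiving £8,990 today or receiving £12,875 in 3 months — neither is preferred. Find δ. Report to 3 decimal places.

Indifference means u(8990) = δ^3 · u(12875), so δ^3 = u(8990)/u(12875).
With u(x) = x: δ^3 = 8990/12875 = 0.69825.
Hence δ = (0.69825)^(1/3) = 0.88716.

δ ≈ 0.887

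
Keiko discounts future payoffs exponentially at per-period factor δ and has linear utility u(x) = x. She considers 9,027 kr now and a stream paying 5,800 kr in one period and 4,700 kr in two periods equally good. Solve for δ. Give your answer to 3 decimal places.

δ ≈ 0.900

Equating present values: 9027 = 5800δ + 4700δ².
So 4700δ² + 5800δ − 9027 = 0.
The positive root is δ = [−5800 + √(5800² + 4·4700·9027)] / (2·4700) = (−5800 + 14260.000)/9400 ≈ 0.900.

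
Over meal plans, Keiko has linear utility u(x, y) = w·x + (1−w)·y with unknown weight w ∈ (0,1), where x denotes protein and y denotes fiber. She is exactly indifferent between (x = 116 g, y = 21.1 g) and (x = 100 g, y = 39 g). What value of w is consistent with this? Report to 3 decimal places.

w = 0.528

u(116,21.1) = u(100,39) means w·116 + (1−w)·21.1 = w·100 + (1−w)·39.
w·(116−100) = (1−w)·(39−21.1), i.e. w·16 = (1−w)·17.9.
The marginal rate of substitution is 17.9/16, so w = 17.9/(16+17.9) = 0.528.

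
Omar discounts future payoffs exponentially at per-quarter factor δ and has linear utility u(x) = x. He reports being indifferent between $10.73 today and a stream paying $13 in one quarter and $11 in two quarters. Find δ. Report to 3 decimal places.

Equating present values: 10.73 = 13δ + 11δ².
So 11δ² + 13δ − 10.73 = 0.
δ = (−13 + √(13² + 4·11·10.73)) / (2·11) = (−13 + √641.12) / 22 ≈ 0.560.

δ ≈ 0.560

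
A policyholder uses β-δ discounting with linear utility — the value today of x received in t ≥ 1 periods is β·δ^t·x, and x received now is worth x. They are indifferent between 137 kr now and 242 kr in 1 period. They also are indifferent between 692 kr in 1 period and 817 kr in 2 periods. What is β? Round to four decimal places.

Both payoffs in the second observation are in the future, so β drops out: δ^1·692 = δ^2·817 ⇒ δ = 692/817 = 0.84700.
Substituting δ into 137 = β·δ·242: β = 137/(204.974) ≈ 0.6684.

β ≈ 0.6684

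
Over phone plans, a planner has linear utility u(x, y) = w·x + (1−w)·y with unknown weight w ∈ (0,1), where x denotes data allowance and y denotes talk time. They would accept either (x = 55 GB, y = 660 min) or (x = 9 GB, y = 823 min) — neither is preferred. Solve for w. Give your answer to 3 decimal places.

u(55,660) = u(9,823) means w·55 + (1−w)·660 = w·9 + (1−w)·823.
Rearranging, 46·w − 163·(1−w) = 0.
So w/(1−w) = 163/46 = 3.5435, giving w = 163/(46+163) = 0.780.

w = 0.780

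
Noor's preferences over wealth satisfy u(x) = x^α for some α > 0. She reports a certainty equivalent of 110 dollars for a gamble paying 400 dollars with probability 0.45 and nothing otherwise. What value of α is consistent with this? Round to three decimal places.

α ≈ 0.619

EU(lottery) = 0.45·400^α + 0.55·0 = 0.45·400^α.
Indifference: 110^α = 0.45·400^α, so (110/400)^α = 0.45.
Taking logs: α·ln(110/400) = ln(0.45), so α = -0.798508 / -1.290984 ≈ 0.619.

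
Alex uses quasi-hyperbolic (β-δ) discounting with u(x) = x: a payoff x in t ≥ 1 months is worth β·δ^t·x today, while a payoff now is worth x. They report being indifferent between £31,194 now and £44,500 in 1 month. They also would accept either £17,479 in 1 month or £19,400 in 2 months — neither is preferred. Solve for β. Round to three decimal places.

The second indifference involves only future payoffs, so β cancels: β·δ^1·17479 = β·δ^2·19400, giving δ = 17479/19400 = 0.90098.
Substituting δ into 31194 = β·δ·44500: β = 31194/(40093.582) ≈ 0.778.

β ≈ 0.778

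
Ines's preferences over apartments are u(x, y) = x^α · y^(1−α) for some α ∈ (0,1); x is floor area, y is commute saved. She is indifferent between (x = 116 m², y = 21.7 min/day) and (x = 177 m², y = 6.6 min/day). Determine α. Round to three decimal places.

The Cobb–Douglas utilities coincide, so 116^α·21.7^(1−α) = 177^α·6.6^(1−α).
Taking logs: α·ln 116 + (1−α)·ln 21.7 = α·ln 177 + (1−α)·ln 6.6, i.e. α·-0.422560 = (1−α)·-1.190243.
With A = -0.422560 and B = -1.190243: α·A = (1−α)·B, so α = B/(A+B) = -1.190243/-1.612803 ≈ 0.738.

α ≈ 0.738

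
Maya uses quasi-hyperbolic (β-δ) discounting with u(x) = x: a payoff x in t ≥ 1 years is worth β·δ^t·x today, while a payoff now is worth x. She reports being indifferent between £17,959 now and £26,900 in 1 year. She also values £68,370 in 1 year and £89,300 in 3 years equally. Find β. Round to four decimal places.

β ≈ 0.7630

The second indifference involves only future payoffs, so β cancels: β·δ^1·68370 = β·δ^3·89300, giving δ^2 = 68370/89300 = 0.76562, so δ = 0.87500.
The first indifference: 17959 = β·δ·26900, so β = 17959/(δ·26900) = 17959/(0.87500·26900) ≈ 0.7630.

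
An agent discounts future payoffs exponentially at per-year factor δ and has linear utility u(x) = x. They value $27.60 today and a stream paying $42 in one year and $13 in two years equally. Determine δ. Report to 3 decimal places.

δ ≈ 0.560

Present value of the stream is 42·δ + 13·δ². Indifference gives 42δ + 13δ² = 27.60.
Rearranged: 13δ² + 42δ − 27.60 = 0.
δ = (−42 + √(42² + 4·13·27.60)) / (2·13) = (−42 + √3199.20) / 26 ≈ 0.560.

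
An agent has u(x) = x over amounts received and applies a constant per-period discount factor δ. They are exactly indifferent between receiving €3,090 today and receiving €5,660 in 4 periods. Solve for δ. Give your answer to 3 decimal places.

δ ≈ 0.860

Indifference means u(3090) = δ^4 · u(5660), so δ^4 = u(3090)/u(5660).
With u(x) = x: δ^4 = 3090/5660 = 0.54594.
So δ = 0.54594^(1/4) ≈ 0.860.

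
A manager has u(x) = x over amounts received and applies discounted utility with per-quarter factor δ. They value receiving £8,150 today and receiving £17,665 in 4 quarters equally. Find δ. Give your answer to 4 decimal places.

The payoff in 4 quarters is discounted by δ^4, so u(8150) = δ^4·u(17665) and δ^4 = u(8150)/u(17665).
With u(x) = x: δ^4 = 8150/17665 = 0.46136.
Hence δ = (0.46136)^(1/4) = 0.824159.

δ ≈ 0.8242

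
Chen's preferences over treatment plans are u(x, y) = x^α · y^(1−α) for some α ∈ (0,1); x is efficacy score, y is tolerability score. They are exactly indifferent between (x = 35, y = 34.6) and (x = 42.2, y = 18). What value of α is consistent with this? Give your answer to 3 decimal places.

Indifference: 35^α · 34.6^(1−α) = 42.2^α · 18^(1−α).
(35/42.2)^α = (18/34.6)^(1−α); take logs: α·ln(35/42.2) = (1−α)·ln(18/34.6), i.e. α·-0.187072 = (1−α)·-0.653482.
Thus α·(-0.840554) = -0.653482, so α = -0.653482/-0.840554 ≈ 0.777.

α ≈ 0.777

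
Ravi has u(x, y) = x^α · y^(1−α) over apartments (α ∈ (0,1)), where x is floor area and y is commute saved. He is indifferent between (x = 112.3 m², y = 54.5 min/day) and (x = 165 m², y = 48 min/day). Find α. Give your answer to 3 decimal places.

The Cobb–Douglas utilities coincide, so 112.3^α·54.5^(1−α) = 165^α·48^(1−α).
Taking logs: α·ln 112.3 + (1−α)·ln 54.5 = α·ln 165 + (1−α)·ln 48, i.e. α·-0.384772 = (1−α)·-0.127000.
So α/(1−α) = (-0.127000)/(-0.384772) = 0.330066, and α = 0.330066/1.330066 ≈ 0.248.

α ≈ 0.248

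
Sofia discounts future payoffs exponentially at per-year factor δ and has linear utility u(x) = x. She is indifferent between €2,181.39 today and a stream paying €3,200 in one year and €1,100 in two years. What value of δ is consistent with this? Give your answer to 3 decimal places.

δ ≈ 0.570

Equating present values: 2181.39 = 3200δ + 1100δ².
Rearranged: 1100δ² + 3200δ − 2181.39 = 0.
δ = (−3200 + √(3200² + 4·1100·2181.39)) / (2·1100) = (−3200 + √19838116.00) / 2200 ≈ 0.570.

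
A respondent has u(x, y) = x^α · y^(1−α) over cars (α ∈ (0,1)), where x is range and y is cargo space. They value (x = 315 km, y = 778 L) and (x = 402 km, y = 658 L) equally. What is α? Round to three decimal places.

α ≈ 0.407

Indifference: 315^α · 778^(1−α) = 402^α · 658^(1−α).
Rearrange to (315/402)^α = (658/778)^(1−α) and take logs: α·-0.243879 = (1−α)·-0.167522.
With A = -0.243879 and B = -0.167522: α·A = (1−α)·B, so α = B/(A+B) = -0.167522/-0.411401 ≈ 0.407.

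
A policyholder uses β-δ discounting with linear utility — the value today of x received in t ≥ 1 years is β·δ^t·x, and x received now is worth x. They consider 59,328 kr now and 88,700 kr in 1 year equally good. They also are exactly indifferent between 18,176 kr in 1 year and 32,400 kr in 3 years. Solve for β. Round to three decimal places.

β ≈ 0.893

From the later pair, β·δ^1·18176 = β·δ^3·32400; dividing through, δ^2 = 18176/32400 = 0.56099, so δ = 0.74899.
The first indifference: 59328 = β·δ·88700, so β = 59328/(δ·88700) = 59328/(0.74899·88700) ≈ 0.893.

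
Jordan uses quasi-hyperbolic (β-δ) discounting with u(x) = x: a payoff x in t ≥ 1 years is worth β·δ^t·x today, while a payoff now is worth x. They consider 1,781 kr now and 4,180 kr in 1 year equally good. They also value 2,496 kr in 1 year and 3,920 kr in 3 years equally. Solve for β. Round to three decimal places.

The second indifference involves only future payoffs, so β cancels: β·δ^1·2496 = β·δ^3·3920, giving δ^2 = 2496/3920 = 0.63673, so δ = 0.79796.
Substituting δ into 1781 = β·δ·4180: β = 1781/(3335.458) ≈ 0.534.

β ≈ 0.534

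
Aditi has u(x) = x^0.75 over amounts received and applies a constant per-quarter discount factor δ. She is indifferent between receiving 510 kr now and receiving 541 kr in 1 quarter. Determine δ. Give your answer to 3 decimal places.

Equating discounted utilities: u(510) = δ·u(541) ⇒ δ = u(510)/u(541).
With u(x) = x^0.75: δ = 510^0.75/541^0.75 = (510/541)^0.75 = 0.95671.

δ ≈ 0.957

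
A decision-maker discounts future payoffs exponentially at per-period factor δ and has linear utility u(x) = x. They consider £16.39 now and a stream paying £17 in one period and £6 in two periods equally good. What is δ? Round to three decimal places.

δ ≈ 0.760

Present value of the stream is 17·δ + 6·δ². Indifference gives 17δ + 6δ² = 16.39.
So 6δ² + 17δ − 16.39 = 0.
By the quadratic formula (taking the positive root), δ = (−17 + √682.36) / 12 ≈ 0.760.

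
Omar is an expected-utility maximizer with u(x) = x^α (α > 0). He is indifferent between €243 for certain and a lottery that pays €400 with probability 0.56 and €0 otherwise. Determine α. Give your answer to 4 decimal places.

α ≈ 1.1634

The lottery's expected utility is 0.56·u(400) + 0.44·u(0) = 0.56·400^α (since u(0) = 0 for α > 0).
Equating: 243^α = 0.56·400^α, i.e. 0.6075^α = 0.56.
α = ln(0.56) / ln(243/400) = -0.5798185/-0.4984031 ≈ 1.1634.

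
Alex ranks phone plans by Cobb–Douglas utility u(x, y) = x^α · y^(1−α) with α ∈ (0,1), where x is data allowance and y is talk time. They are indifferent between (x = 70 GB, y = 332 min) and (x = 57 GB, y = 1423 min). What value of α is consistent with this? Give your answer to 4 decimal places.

Set the two utilities equal: 70^α·332^(1−α) = 57^α·1423^(1−α).
Rearrange to (70/57)^α = (1423/332)^(1−α) and take logs: α·0.2054440 = (1−α)·1.4553876.
With A = 0.2054440 and B = 1.4553876: α·A = (1−α)·B, so α = B/(A+B) = 1.4553876/1.6608316 ≈ 0.8763.

α ≈ 0.8763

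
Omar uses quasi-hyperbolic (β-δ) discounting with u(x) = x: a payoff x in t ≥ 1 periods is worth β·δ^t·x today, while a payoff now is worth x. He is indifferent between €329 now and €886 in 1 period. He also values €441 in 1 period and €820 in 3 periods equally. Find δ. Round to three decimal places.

δ ≈ 0.733

Both payoffs in the second observation are in the future, so β drops out: δ^1·441 = δ^3·820 ⇒ δ^2 = 441/820 = 0.53780, so δ = 0.73335.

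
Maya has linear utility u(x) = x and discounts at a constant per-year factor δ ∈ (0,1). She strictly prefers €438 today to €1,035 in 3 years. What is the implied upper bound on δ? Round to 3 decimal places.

The preference means 438 > δ^3·1035.
Dividing by 1035: δ^3 < 0.42319. Both sides are positive, so the cube root keeps the direction.
δ < (438/1035)^(1/3) ≈ 0.751.

δ < 0.751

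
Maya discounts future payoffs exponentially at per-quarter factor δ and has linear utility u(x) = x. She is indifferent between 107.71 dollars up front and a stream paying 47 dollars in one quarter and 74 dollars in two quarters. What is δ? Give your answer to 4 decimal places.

Present value of the stream is 47·δ + 74·δ². Indifference gives 47δ + 74δ² = 107.71.
So 74δ² + 47δ − 107.71 = 0.
By the quadratic formula (taking the positive root), δ = (−47 + √34091.16) / 148 ≈ 0.9300.

δ ≈ 0.9300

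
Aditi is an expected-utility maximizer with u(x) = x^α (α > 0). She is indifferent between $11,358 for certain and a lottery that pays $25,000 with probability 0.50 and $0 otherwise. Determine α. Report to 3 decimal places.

The lottery's expected utility is 0.50·u(25000) + 0.50·u(0) = 0.50·25000^α (since u(0) = 0 for α > 0).
Indifference: 11358^α = 0.50·25000^α, so (11358/25000)^α = 0.50.
Take logs: α = ln 0.50 / ln(11358/25000) ≈ 0.87857.

α ≈ 0.879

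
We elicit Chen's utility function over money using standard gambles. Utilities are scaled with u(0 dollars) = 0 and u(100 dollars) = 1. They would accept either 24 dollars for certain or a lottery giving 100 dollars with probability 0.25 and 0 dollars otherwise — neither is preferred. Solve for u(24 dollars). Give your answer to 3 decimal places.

The indifference gives u(24 dollars) = 0.25·u(100 dollars) + 0.75·u(0 dollars) = 0.25·1 + 0.75·0 = 0.25.

0.250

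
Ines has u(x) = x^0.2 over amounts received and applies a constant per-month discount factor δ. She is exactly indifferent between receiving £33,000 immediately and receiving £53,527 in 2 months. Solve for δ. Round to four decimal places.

δ ≈ 0.9528

Equating discounted utilities: u(33000) = δ^2·u(53527) ⇒ δ^2 = u(33000)/u(53527).
With u(x) = x^0.2: δ^2 = 33000^0.2/53527^0.2 = (33000/53527)^0.2 = 0.90780.
Hence δ = (0.90780)^(1/2) = 0.952783.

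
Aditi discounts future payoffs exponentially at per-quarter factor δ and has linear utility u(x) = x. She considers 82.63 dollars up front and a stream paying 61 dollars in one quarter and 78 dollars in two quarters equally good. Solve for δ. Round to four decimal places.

The stream is worth 61δ + 78δ² today, so 61δ + 78δ² = 82.63.
Rearranged: 78δ² + 61δ − 82.63 = 0.
δ = (−61 + √(61² + 4·78·82.63)) / (2·78) = (−61 + √29501.56) / 156 ≈ 0.7100.

δ ≈ 0.7100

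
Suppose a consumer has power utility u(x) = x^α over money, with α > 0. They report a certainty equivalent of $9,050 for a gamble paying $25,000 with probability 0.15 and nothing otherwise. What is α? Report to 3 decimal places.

α ≈ 1.867

Since u(0) = 0, the lottery's EU is 0.15·25000^α.
Indifference: 9050^α = 0.15·25000^α, so (9050/25000)^α = 0.15.
Taking logs: α·ln(9050/25000) = ln(0.15), so α = -1.897120 / -1.016111 ≈ 1.867.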